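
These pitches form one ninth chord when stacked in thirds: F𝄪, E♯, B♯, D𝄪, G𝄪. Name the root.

Arranged so that each adjacent pair is a third by letter name: E♯ – G𝄪 – B♯ – D𝄪 – F𝄪.
The bottom of that stack, E♯, is the root (this is E♯ major ninth).

E♯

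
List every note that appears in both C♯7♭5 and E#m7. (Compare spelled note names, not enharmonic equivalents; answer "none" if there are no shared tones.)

E♯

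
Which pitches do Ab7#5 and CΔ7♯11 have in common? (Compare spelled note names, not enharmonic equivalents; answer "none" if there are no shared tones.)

C E

Ab7#5: Ab C E Gb
CΔ7♯11: C E G B F#
Common to both → C, E.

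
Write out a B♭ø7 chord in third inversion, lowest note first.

Ab Bb Db Fb

B♭ø7 = Bb–Db–Fb–Ab; third inversion → seventh (Ab) lowest.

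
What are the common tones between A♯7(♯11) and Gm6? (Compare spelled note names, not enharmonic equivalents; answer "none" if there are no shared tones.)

A♯7(♯11): A# C## E# G# D##
Gm6: G Bb D E
Common to both → none.

none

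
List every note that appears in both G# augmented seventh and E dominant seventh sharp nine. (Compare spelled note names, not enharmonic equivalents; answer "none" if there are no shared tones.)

G# augmented seventh = G-sharp, B-sharp, D-double-sharp, F-sharp.
E dominant seventh sharp nine = E, G-sharp, B, D, F-double-sharp.
Shared: G-sharp.

G-sharp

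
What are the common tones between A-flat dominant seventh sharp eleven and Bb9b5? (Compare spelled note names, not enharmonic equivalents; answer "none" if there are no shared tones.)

A-flat dominant seventh sharp eleven: Ab C Eb Gb D
Bb9b5: Bb D Fb Ab C
Common to both → Ab, C, D.

Ab, C, D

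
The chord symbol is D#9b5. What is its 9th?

E#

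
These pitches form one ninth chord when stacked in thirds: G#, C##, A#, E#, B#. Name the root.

A#

Stacking in thirds gives A# – C## – E# – G# – B#, so A# is the root — A# dominant ninth.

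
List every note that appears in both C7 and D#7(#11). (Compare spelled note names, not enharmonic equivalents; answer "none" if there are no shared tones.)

none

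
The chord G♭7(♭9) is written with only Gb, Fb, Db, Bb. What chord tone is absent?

G♭7(♭9) = Gb, Bb, Db, Fb, Abb. The voicing lacks the 9th (minor 9th), Abb.

Abb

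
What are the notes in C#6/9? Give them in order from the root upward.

Root C#, quality six-nine:
- root: C#
- major 3rd: E#
- perfect 5th: G#
- major 6th: A#
- major 9th: D#

C#, E#, G#, A#, D#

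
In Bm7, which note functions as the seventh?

Bm7 is built on B; its 7th is a minor 7th above the root.
A seventh above B uses the letter A, and the minor 7th above B is A.

A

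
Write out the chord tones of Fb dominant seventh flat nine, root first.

Fb dominant seventh flat nine: dominant seventh flat nine on Fb.
- root: Fb
- major 3rd: Ab
- perfect 5th: Cb
- minor 7th: Ebb
- minor 9th: Gbb

Fb Ab Cb Ebb Gbb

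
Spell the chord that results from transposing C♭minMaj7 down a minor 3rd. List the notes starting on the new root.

Ab, Cb, Eb, G

A minor 3rd down from Cb is Ab, so the new chord is Ab minor-major seventh.
root → Ab
3rd (minor 3rd) → Cb
5th (perfect 5th) → Eb
7th (major 7th) → G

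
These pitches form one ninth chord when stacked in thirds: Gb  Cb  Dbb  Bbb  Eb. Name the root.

Cb

Stacking in thirds gives Cb – Eb – Gb – Bbb – Dbb, so Cb is the root — Cb dominant seventh flat nine.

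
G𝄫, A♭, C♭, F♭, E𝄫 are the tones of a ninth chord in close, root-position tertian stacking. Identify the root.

F♭

Stacking in thirds gives F♭ – A♭ – C♭ – E𝄫 – G𝄫, so F♭ is the root — F♭ dominant seventh flat nine.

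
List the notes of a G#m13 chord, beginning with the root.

G#, B, D#, F#, A#, C#, E#

G#m13 is a minor thirteenth built on G#.
- root: G#
- minor 3rd: B
- perfect 5th: D#
- minor 7th: F#
- major 9th: A#
- perfect 11th: C#
- major 13th: E#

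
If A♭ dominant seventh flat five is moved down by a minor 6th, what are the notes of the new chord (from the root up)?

Ab down a minor 6th → C. New chord: C dominant seventh flat five.
Root: C
Major 3rd (3rd): E
Diminished 5th (5th): Gb
Minor 7th (7th): Bb

C, E, Gb, Bb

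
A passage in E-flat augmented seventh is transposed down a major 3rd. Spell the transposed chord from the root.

Eb down a major 3rd → Cb. New chord: Cb augmented seventh.
Root: Cb
Major 3rd (3rd): Eb
Augmented 5th (5th): G
Minor 7th (7th): Bbb

Cb Eb G Bbb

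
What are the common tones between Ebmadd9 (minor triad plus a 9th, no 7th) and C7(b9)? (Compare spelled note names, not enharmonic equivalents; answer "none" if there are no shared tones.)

Bb

Ebmadd9 = Eb, Gb, Bb, F.
C7(b9) = C, E, G, Bb, Db.
Shared: Bb.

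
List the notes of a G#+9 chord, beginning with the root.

G#  B#  D##  F#  A#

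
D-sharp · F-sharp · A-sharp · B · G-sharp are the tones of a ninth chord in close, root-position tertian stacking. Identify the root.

G-sharp

Arranged so that each adjacent pair is a third by letter name: G-sharp – B – D-sharp – F-sharp – A-sharp.
The bottom of that stack, G-sharp, is the root (this is G-sharp minor ninth).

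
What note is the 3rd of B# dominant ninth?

B# dominant ninth is built on B-sharp; its 3rd is a major 3rd above the root.
A third above B uses the letter D, and the major 3rd above B-sharp is D-double-sharp.

D-double-sharp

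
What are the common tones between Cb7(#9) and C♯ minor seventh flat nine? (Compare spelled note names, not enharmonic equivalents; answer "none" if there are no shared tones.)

D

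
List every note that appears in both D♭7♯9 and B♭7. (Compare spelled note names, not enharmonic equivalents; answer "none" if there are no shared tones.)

F Ab

D♭7♯9: Db F Ab Cb E
B♭7: Bb D F Ab
Common to both → F, Ab.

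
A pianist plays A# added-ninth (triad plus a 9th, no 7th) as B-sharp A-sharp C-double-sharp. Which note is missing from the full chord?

E-sharp

The full A# added-ninth chord is A-sharp, C-double-sharp, E-sharp, B-sharp.
Comparing with the voicing, the perfect 5th (5th) — E-sharp — is absent.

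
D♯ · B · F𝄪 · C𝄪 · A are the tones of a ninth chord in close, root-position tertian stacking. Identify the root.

B

Stacking in thirds gives B – D♯ – F𝄪 – A – C𝄪, so B is the root — B dominant seventh sharp nine sharp five.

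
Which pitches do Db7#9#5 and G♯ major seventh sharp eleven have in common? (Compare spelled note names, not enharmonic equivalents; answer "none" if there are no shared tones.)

Db7#9#5: Db F A Cb E
G♯ major seventh sharp eleven: G# B# D# F## C##
Common to both → none.

none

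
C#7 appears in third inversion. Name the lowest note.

B

C#7 in root position is C#–E#–G#–B.
Third inversion places the seventh in the bass, which is B.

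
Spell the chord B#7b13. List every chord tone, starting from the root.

Root B#, quality dominant seventh flat thirteen:
root → B#
3rd (major 3rd) → D##
5th (perfect 5th) → F##
7th (minor 7th) → A#
13th (minor 13th) → G#

B#, D##, F##, A#, G#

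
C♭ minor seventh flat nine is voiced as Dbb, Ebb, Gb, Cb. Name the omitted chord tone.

Bbb

C♭ minor seventh flat nine = Cb, Ebb, Gb, Bbb, Dbb. The voicing lacks the 7th (minor 7th), Bbb.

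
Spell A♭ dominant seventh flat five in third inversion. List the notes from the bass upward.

G-flat, A-flat, C, E-double-flat

In root position, A♭ dominant seventh flat five is A-flat–C–E-double-flat–G-flat.
Third inversion puts the seventh (G-flat) in the bass.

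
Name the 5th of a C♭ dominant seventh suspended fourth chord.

Gb

Root of C♭ dominant seventh suspended fourth = Cb. The 5th is a perfect 5th: Cb up a perfect 5th → Gb.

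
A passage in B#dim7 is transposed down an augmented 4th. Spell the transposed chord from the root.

F#  A  C  Eb

Transposed root: B# → F# (augmented 4th down). So we spell F# diminished seventh:
Root: F#
Minor 3rd (3rd): A
Diminished 5th (5th): C
Diminished 7th (7th): Eb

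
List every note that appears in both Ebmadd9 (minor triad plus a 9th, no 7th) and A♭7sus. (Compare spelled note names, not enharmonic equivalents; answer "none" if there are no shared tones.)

Ebmadd9: Eb Gb Bb F
A♭7sus: Ab Db Eb Gb
Common to both → Eb, Gb.

Eb Gb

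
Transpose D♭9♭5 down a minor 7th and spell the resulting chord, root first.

A minor 7th down from Db is Eb, so the new chord is Eb dominant ninth flat five.
Root: Eb
Major 3rd (3rd): G
Diminished 5th (5th): Bbb
Minor 7th (7th): Db
Major 9th (9th): F

Eb, G, Bbb, Db, F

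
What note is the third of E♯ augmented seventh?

E♯ augmented seventh is built on E-sharp; its 3rd is a major 3rd above the root.
A third above E uses the letter G, and the major 3rd above E-sharp is G-double-sharp.

G-double-sharp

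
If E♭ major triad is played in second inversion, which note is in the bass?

E♭ major triad in root position is E-flat–G–B-flat.
Second inversion places the fifth in the bass, which is B-flat.

B-flat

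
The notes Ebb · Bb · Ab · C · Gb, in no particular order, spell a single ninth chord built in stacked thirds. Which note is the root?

Stacking in thirds gives Ab – C – Ebb – Gb – Bb, so Ab is the root — Ab dominant ninth flat five.

Ab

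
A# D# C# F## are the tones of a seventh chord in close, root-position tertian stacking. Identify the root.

Stacking in thirds gives D# – F## – A# – C#, so D# is the root — D# dominant seventh.

D#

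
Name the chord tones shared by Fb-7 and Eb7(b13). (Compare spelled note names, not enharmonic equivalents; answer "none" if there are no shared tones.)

C♭

Fb-7 = F♭, A𝄫, C♭, E𝄫.
Eb7(b13) = E♭, G, B♭, D♭, C♭.
Shared: C♭.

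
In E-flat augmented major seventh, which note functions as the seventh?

D

Root of E-flat augmented major seventh = Eb. The 7th is a major 7th: Eb up a major 7th → D.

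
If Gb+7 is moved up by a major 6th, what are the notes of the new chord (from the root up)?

Eb  G  B  Db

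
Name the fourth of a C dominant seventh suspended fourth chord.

F

C dominant seventh suspended fourth is built on C; its 4th is a perfect 4th above the root.
A fourth above C uses the letter F, and the perfect 4th above C is F.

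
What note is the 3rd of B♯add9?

B♯add9 is built on B#; its 3rd is a major 3rd above the root.
A third above B uses the letter D, and the major 3rd above B# is D##.

D##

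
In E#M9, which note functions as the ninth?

F𝄪

Root of E#M9 = E♯. The 9th is a major 9th: E♯ up a major 9th → F𝄪.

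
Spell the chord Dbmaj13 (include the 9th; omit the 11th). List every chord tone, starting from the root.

Dbmaj13 is a major thirteenth built on D♭.
root → D♭
3rd (major 3rd) → F
5th (perfect 5th) → A♭
7th (major 7th) → C
9th (major 9th) → E♭
13th (major 13th) → B♭

D♭, F, A♭, C, E♭, B♭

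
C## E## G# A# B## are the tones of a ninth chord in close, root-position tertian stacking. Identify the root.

Stacking in thirds gives A# – C## – E## – G# – B##, so A# is the root — A# dominant seventh sharp nine sharp five.

A#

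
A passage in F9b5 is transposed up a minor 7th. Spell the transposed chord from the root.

A minor 7th up from F is E♭, so the new chord is E♭ dominant ninth flat five.
Root: E♭
Major 3rd (3rd): G
Diminished 5th (5th): B𝄫
Minor 7th (7th): D♭
Major 9th (9th): F

E♭ G B𝄫 D♭ F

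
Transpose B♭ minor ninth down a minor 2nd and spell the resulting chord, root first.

Transposed root: B♭ → A (minor 2nd down). So we spell A minor ninth:
A — root
C — minor 3rd
E — perfect 5th
G — minor 7th
B — major 9th

A  C  E  G  B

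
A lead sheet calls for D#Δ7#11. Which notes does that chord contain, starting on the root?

D#  F##  A#  C##  G##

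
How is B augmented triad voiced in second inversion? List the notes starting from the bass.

F-double-sharp, B, D-sharp

In root position, B augmented triad is B–D-sharp–F-double-sharp.
Second inversion puts the fifth (F-double-sharp) in the bass.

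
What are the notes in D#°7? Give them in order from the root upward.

D#°7: diminished seventh on D♯.
- root: D♯
- minor 3rd: F♯
- diminished 5th: A
- diminished 7th: C

D♯ F♯ A C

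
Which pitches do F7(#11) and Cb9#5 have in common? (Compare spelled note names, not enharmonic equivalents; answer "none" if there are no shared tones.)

F7(#11) = F, A, C, Eb, B.
Cb9#5 = Cb, Eb, G, Bbb, Db.
Shared: Eb.

Eb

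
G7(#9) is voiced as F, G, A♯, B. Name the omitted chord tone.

D

G7(#9) = G, B, D, F, A♯. The voicing lacks the 5th (perfect 5th), D.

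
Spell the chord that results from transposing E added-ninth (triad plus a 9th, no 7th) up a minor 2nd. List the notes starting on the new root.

F  A  C  G

Transposed root: E → F (minor 2nd up). So we spell F added-ninth:
Root: F
Major 3rd (3rd): A
Perfect 5th (5th): C
Major 9th (9th): G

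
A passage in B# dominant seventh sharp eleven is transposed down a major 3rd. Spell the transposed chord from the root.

G-sharp  B-sharp  D-sharp  F-sharp  C-double-sharp

B-sharp down a major 3rd → G-sharp. New chord: G-sharp dominant seventh sharp eleven.
Root: G-sharp
Major 3rd (3rd): B-sharp
Perfect 5th (5th): D-sharp
Minor 7th (7th): F-sharp
Augmented 11th (11th): C-double-sharp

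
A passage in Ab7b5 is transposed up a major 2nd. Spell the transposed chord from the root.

Transposed root: A♭ → B♭ (major 2nd up). So we spell B♭ dominant seventh flat five:
- root: B♭
- major 3rd: D
- diminished 5th: F♭
- minor 7th: A♭

B♭, D, F♭, A♭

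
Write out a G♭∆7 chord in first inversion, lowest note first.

Bb  Db  F  Gb

G♭∆7 = Gb–Bb–Db–F; first inversion → third (Bb) lowest.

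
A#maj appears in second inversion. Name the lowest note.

E#

A#maj in root position is A#–C##–E#.
Second inversion places the fifth in the bass, which is E#.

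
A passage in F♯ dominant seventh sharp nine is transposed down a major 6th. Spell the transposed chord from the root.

Transposed root: F# → A (major 6th down). So we spell A dominant seventh sharp nine:
Root: A
Major 3rd (3rd): C#
Perfect 5th (5th): E
Minor 7th (7th): G
Augmented 9th (9th): B#

A C# E G B#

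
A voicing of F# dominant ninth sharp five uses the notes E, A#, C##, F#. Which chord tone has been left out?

G#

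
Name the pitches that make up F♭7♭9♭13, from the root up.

F♭7♭9♭13 is a dominant seventh flat nine flat thirteen built on Fb.
- root: Fb
- major 3rd: Ab
- perfect 5th: Cb
- minor 7th: Ebb
- minor 9th: Gbb
- minor 13th: Dbb

Fb Ab Cb Ebb Gbb Dbb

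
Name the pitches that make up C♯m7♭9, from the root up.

C♯m7♭9: minor seventh flat nine on C#.
C# — root
E — minor 3rd
G# — perfect 5th
B — minor 7th
D — minor 9th

C#, E, G#, B, D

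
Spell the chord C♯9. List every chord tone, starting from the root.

C♯9: dominant ninth on C♯.
C♯ — root
E♯ — major 3rd
G♯ — perfect 5th
B — minor 7th
D♯ — major 9th

C♯ – E♯ – G♯ – B – D♯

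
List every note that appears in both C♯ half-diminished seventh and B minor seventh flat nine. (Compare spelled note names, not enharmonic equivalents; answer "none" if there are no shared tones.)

C♯ half-diminished seventh: C-sharp E G B
B minor seventh flat nine: B D F-sharp A C
Common to both → B.

B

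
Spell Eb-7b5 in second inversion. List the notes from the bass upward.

Bbb, Db, Eb, Gb

Eb-7b5 = Eb–Gb–Bbb–Db; second inversion → fifth (Bbb) lowest.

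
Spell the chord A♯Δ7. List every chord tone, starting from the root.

A♯Δ7: major seventh on A#.
root → A#
3rd (major 3rd) → C##
5th (perfect 5th) → E#
7th (major 7th) → G##

A#  C##  E#  G##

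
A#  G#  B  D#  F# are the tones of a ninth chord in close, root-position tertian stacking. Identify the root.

G#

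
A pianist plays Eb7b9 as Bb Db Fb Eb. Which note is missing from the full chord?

G

The full Eb7b9 chord is Eb, G, Bb, Db, Fb.
Comparing with the voicing, the major 3rd (3rd) — G — is absent.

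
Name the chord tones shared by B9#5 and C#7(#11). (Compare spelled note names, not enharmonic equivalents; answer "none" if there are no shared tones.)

B, F𝄪, C♯

B9#5: B D♯ F𝄪 A C♯
C#7(#11): C♯ E♯ G♯ B F𝄪
Common to both → B, F𝄪, C♯.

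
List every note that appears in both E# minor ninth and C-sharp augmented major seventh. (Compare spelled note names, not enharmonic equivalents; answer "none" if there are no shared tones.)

E-sharp, B-sharp

E# minor ninth: E-sharp G-sharp B-sharp D-sharp F-double-sharp
C-sharp augmented major seventh: C-sharp E-sharp G-double-sharp B-sharp
Common to both → E-sharp, B-sharp.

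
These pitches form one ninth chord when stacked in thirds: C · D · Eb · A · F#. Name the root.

D

Arranged so that each adjacent pair is a third by letter name: D – F# – A – C – Eb.
The bottom of that stack, D, is the root (this is D dominant seventh flat nine).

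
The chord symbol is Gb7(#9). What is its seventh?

Root of Gb7(#9) = Gb. The 7th is a minor 7th: Gb up a minor 7th → Fb.

Fb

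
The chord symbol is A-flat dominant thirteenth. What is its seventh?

A-flat dominant thirteenth is built on A-flat; its 7th is a minor 7th above the root.
A seventh above A uses the letter G, and the minor 7th above A-flat is G-flat.

G-flat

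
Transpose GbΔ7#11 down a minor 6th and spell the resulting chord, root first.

A minor 6th down from Gb is Bb, so the new chord is Bb major seventh sharp eleven.
Root: Bb
Major 3rd (3rd): D
Perfect 5th (5th): F
Major 7th (7th): A
Augmented 11th (11th): E

Bb D F A E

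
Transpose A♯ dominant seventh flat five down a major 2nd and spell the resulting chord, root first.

G♯, B♯, D, F♯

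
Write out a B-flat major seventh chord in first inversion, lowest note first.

D – F – A – B-flat

B-flat major seventh = B-flat–D–F–A; first inversion → third (D) lowest.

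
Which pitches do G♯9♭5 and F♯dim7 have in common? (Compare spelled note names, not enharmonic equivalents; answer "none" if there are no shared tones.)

G♯9♭5: G# B# D F# A#
F♯dim7: F# A C Eb
Common to both → F#.

F#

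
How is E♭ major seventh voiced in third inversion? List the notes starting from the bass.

E♭ major seventh = E♭–G–B♭–D; third inversion → seventh (D) lowest.

D, E♭, G, B♭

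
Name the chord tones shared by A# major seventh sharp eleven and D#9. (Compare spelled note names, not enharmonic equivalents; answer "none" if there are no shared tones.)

A#, E#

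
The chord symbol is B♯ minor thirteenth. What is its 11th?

E#

Root of B♯ minor thirteenth = B#. The 11th is a perfect 11th: B# up a perfect 11th → E#.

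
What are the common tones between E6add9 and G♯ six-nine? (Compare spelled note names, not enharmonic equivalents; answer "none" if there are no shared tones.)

G#

E6add9: E G# B C# F#
G♯ six-nine: G# B# D# E# A#
Common to both → G#.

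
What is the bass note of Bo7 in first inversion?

Bo7 in root position is B–D–F–A♭.
First inversion places the third in the bass, which is D.

D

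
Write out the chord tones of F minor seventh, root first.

Root F, quality minor seventh:
F — root
A♭ — minor 3rd
C — perfect 5th
E♭ — minor 7th

F, A♭, C, E♭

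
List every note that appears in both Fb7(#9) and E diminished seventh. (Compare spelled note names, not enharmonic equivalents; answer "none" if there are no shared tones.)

G

Fb7(#9): Fb Ab Cb Ebb G
E diminished seventh: E G Bb Db
Common to both → G.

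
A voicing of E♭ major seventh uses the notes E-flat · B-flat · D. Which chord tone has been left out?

G

E♭ major seventh = E-flat, G, B-flat, D. The voicing lacks the 3rd (major 3rd), G.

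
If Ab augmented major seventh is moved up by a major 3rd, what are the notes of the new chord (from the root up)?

C, E, G-sharp, B

Transposed root: A-flat → C (major 3rd up). So we spell C augmented major seventh:
Root: C
Major 3rd (3rd): E
Augmented 5th (5th): G-sharp
Major 7th (7th): B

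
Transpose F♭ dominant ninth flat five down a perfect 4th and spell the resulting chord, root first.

A perfect 4th down from F-flat is C-flat, so the new chord is C-flat dominant ninth flat five.
Root: C-flat
Major 3rd (3rd): E-flat
Diminished 5th (5th): G-double-flat
Minor 7th (7th): B-double-flat
Major 9th (9th): D-flat

C-flat  E-flat  G-double-flat  B-double-flat  D-flat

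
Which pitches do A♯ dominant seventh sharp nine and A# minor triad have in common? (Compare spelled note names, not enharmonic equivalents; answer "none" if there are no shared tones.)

A# – E#

A♯ dominant seventh sharp nine = A#, C##, E#, G#, B##.
A# minor triad = A#, C#, E#.
Shared: A#, E#.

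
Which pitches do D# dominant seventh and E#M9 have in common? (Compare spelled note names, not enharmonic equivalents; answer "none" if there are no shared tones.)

F##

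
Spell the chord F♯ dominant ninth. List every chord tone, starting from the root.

F♯ dominant ninth is a dominant ninth built on F-sharp.
Root: F-sharp
Major 3rd (3rd): A-sharp
Perfect 5th (5th): C-sharp
Minor 7th (7th): E
Major 9th (9th): G-sharp

F-sharp – A-sharp – C-sharp – E – G-sharp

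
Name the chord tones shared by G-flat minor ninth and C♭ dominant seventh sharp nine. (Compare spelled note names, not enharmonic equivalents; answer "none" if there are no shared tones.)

G-flat minor ninth = G-flat, B-double-flat, D-flat, F-flat, A-flat.
C♭ dominant seventh sharp nine = C-flat, E-flat, G-flat, B-double-flat, D.
Shared: G-flat, B-double-flat.

G-flat  B-double-flat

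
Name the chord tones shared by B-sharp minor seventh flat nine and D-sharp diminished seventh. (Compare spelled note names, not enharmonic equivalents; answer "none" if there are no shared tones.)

D-sharp

B-sharp minor seventh flat nine: B-sharp D-sharp F-double-sharp A-sharp C-sharp
D-sharp diminished seventh: D-sharp F-sharp A C
Common to both → D-sharp.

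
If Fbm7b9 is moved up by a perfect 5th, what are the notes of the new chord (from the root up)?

Fb up a perfect 5th → Cb. New chord: Cb minor seventh flat nine.
Cb — root
Ebb — minor 3rd
Gb — perfect 5th
Bbb — minor 7th
Dbb — minor 9th

Cb Ebb Gb Bbb Dbb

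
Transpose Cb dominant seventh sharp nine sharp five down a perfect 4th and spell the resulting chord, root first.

G-flat, B-flat, D, F-flat, A

Transposed root: C-flat → G-flat (perfect 4th down). So we spell G-flat dominant seventh sharp nine sharp five:
- root: G-flat
- major 3rd: B-flat
- augmented 5th: D
- minor 7th: F-flat
- augmented 9th: A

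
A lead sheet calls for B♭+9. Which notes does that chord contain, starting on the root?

Bb D F# Ab C

B♭+9 is a dominant ninth sharp five built on Bb.
Bb — root
D — major 3rd
F# — augmented 5th
Ab — minor 7th
C — major 9th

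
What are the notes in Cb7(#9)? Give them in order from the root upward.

Root C♭, quality dominant seventh sharp nine:
C♭ — root
E♭ — major 3rd
G♭ — perfect 5th
B𝄫 — minor 7th
D — augmented 9th

C♭, E♭, G♭, B𝄫, D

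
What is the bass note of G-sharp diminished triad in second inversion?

D

G-sharp diminished triad in root position is G#–B–D.
Second inversion places the fifth in the bass, which is D.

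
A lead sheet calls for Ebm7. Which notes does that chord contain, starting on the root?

Root Eb, quality minor seventh:
root → Eb
3rd (minor 3rd) → Gb
5th (perfect 5th) → Bb
7th (minor 7th) → Db

Eb  Gb  Bb  Db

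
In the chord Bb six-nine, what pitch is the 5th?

Bb six-nine is built on B♭; its 5th is a perfect 5th above the root.
A fifth above B uses the letter F, and the perfect 5th above B♭ is F.

F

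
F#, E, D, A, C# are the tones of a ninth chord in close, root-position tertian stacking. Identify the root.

Stacking in thirds gives D – F# – A – C# – E, so D is the root — D major ninth.

D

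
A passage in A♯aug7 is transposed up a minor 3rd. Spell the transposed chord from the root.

C#  E#  G##  B

A# up a minor 3rd → C#. New chord: C# augmented seventh.
root → C#
3rd (major 3rd) → E#
5th (augmented 5th) → G##
7th (minor 7th) → B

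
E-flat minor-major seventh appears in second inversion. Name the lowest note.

B-flat

E-flat minor-major seventh = E-flat–G-flat–B-flat–D. Second inversion → fifth in the bass = B-flat.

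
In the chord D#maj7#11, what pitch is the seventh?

C##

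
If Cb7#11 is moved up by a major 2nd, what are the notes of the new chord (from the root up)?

D♭  F  A♭  C♭  G

C♭ up a major 2nd → D♭. New chord: D♭ dominant seventh sharp eleven.
Root: D♭
Major 3rd (3rd): F
Perfect 5th (5th): A♭
Minor 7th (7th): C♭
Augmented 11th (11th): G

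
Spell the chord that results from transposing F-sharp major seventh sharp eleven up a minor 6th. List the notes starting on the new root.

D  F#  A  C#  G#

Transposed root: F# → D (minor 6th up). So we spell D major seventh sharp eleven:
root → D
3rd (major 3rd) → F#
5th (perfect 5th) → A
7th (major 7th) → C#
11th (augmented 11th) → G#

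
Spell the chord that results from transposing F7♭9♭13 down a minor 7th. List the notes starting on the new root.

G, B, D, F, A♭, E♭

Transposed root: F → G (minor 7th down). So we spell G dominant seventh flat nine flat thirteen:
root → G
3rd (major 3rd) → B
5th (perfect 5th) → D
7th (minor 7th) → F
9th (minor 9th) → A♭
13th (minor 13th) → E♭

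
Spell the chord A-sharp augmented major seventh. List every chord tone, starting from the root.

A-sharp, C-double-sharp, E-double-sharp, G-double-sharp

A-sharp augmented major seventh is an augmented major seventh built on A-sharp.
- root: A-sharp
- major 3rd: C-double-sharp
- augmented 5th: E-double-sharp
- major 7th: G-double-sharp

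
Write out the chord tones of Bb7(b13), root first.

Bb D F Ab Gb

Bb7(b13): dominant seventh flat thirteen on Bb.
Bb — root
D — major 3rd
F — perfect 5th
Ab — minor 7th
Gb — minor 13th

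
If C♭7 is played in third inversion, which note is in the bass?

C♭7 = C♭–E♭–G♭–B𝄫. Third inversion → seventh in the bass = B𝄫.

B𝄫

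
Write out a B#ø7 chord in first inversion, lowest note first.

D#, F#, A#, B#

B#ø7 = B#–D#–F#–A#; first inversion → third (D#) lowest.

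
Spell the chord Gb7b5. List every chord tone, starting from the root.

Gb7b5: dominant seventh flat five on Gb.
Gb — root
Bb — major 3rd
Dbb — diminished 5th
Fb — minor 7th

Gb  Bb  Dbb  Fb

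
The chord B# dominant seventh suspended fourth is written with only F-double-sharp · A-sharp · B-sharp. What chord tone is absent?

E-sharp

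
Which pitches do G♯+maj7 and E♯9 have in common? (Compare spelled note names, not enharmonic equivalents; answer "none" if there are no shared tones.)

G♯+maj7: G# B# D## F##
E♯9: E# G## B# D# F##
Common to both → B#, F##.

B#, F##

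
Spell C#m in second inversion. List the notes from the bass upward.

In root position, C#m is C#–E–G#.
Second inversion puts the fifth (G#) in the bass.

G#, C#, E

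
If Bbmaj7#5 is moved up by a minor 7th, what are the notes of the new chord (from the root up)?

Transposed root: B♭ → A♭ (minor 7th up). So we spell A♭ augmented major seventh:
A♭ — root
C — major 3rd
E — augmented 5th
G — major 7th

A♭ C E G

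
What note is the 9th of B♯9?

C##

Root of B♯9 = B#. The 9th is a major 9th: B# up a major 9th → C##.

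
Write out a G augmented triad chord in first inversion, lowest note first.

B, D#, G

G augmented triad = G–B–D#; first inversion → third (B) lowest.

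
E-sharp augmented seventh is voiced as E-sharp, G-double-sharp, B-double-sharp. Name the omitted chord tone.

D-sharp

The full E-sharp augmented seventh chord is E-sharp, G-double-sharp, B-double-sharp, D-sharp.
Comparing with the voicing, the minor 7th (7th) — D-sharp — is absent.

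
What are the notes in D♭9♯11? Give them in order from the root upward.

Db – F – Ab – Cb – Eb – G

Root Db, quality dominant ninth sharp eleven:
Db — root
F — major 3rd
Ab — perfect 5th
Cb — minor 7th
Eb — major 9th
G — augmented 11th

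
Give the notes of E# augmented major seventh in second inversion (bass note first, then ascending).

In root position, E# augmented major seventh is E#–G##–B##–D##.
Second inversion puts the fifth (B##) in the bass.

B##, D##, E#, G##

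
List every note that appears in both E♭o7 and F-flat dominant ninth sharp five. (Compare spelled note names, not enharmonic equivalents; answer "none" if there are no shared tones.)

Gb

E♭o7 = Eb, Gb, Bbb, Dbb.
F-flat dominant ninth sharp five = Fb, Ab, C, Ebb, Gb.
Shared: Gb.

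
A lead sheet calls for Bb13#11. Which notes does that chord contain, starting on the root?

Bb – D – F – Ab – C – E – G

Root Bb, quality dominant thirteenth sharp eleven:
- root: Bb
- major 3rd: D
- perfect 5th: F
- minor 7th: Ab
- major 9th: C
- augmented 11th: E
- major 13th: G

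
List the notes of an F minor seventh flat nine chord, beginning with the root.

F – A-flat – C – E-flat – G-flat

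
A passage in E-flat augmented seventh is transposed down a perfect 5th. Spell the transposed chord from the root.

A-flat, C, E, G-flat

E-flat down a perfect 5th → A-flat. New chord: A-flat augmented seventh.
Root: A-flat
Major 3rd (3rd): C
Augmented 5th (5th): E
Minor 7th (7th): G-flat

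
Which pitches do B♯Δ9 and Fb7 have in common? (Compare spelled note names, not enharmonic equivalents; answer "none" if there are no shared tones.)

none

B♯Δ9: B# D## F## A## C##
Fb7: Fb Ab Cb Ebb
Common to both → none.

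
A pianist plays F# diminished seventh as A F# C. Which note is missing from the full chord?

F# diminished seventh = F#, A, C, Eb. The voicing lacks the 7th (diminished 7th), Eb.

Eb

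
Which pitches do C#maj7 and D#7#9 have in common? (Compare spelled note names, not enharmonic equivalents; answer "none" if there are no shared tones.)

C#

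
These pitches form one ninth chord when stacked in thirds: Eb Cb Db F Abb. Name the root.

Db

Arranged so that each adjacent pair is a third by letter name: Db – F – Abb – Cb – Eb.
The bottom of that stack, Db, is the root (this is Db dominant ninth flat five).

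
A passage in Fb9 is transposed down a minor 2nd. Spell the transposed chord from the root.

E♭ – G – B♭ – D♭ – F

Transposed root: F♭ → E♭ (minor 2nd down). So we spell E♭ dominant ninth:
- root: E♭
- major 3rd: G
- perfect 5th: B♭
- minor 7th: D♭
- major 9th: F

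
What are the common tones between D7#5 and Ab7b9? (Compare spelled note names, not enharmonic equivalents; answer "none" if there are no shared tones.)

C

D7#5 = D, F#, A#, C.
Ab7b9 = Ab, C, Eb, Gb, Bbb.
Shared: C.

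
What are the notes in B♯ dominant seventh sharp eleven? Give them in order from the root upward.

B-sharp, D-double-sharp, F-double-sharp, A-sharp, E-double-sharp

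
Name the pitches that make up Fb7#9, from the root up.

Fb Ab Cb Ebb G

Fb7#9 is a dominant seventh sharp nine built on Fb.
Fb — root
Ab — major 3rd
Cb — perfect 5th
Ebb — minor 7th
G — augmented 9th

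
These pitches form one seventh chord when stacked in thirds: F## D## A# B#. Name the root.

Stacking in thirds gives B# – D## – F## – A#, so B# is the root — B# dominant seventh.

B#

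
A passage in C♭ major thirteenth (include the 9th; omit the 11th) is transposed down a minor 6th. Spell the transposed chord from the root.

Eb  G  Bb  D  F  C

Cb down a minor 6th → Eb. New chord: Eb major thirteenth.
- root: Eb
- major 3rd: G
- perfect 5th: Bb
- major 7th: D
- major 9th: F
- major 13th: C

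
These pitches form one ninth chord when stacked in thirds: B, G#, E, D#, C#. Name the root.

Arranged so that each adjacent pair is a third by letter name: C# – E – G# – B – D#.
The bottom of that stack, C#, is the root (this is C# minor ninth).

C#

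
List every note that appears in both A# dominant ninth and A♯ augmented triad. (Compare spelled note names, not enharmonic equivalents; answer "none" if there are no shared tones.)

A-sharp  C-double-sharp

A# dominant ninth: A-sharp C-double-sharp E-sharp G-sharp B-sharp
A♯ augmented triad: A-sharp C-double-sharp E-double-sharp
Common to both → A-sharp, C-double-sharp.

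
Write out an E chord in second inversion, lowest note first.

B  E  G#

E = E–G#–B; second inversion → fifth (B) lowest.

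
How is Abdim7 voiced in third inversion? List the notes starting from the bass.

Gbb – Ab – Cb – Ebb

Abdim7 = Ab–Cb–Ebb–Gbb; third inversion → seventh (Gbb) lowest.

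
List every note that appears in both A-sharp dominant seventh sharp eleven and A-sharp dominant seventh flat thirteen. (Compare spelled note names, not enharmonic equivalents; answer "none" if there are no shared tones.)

A-sharp dominant seventh sharp eleven = A-sharp, C-double-sharp, E-sharp, G-sharp, D-double-sharp.
A-sharp dominant seventh flat thirteen = A-sharp, C-double-sharp, E-sharp, G-sharp, F-sharp.
Shared: A-sharp, C-double-sharp, E-sharp, G-sharp.

A-sharp – C-double-sharp – E-sharp – G-sharp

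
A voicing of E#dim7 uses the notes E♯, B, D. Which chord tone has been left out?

G♯

E#dim7 = E♯, G♯, B, D. The voicing lacks the 3rd (minor 3rd), G♯.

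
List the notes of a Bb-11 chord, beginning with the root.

Bb-11: minor eleventh on B♭.
- root: B♭
- minor 3rd: D♭
- perfect 5th: F
- minor 7th: A♭
- major 9th: C
- perfect 11th: E♭

B♭, D♭, F, A♭, C, E♭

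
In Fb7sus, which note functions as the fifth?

Cb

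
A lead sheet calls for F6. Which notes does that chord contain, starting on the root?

F, A, C, D

F6 is a major sixth built on F.
Root: F
Major 3rd (3rd): A
Perfect 5th (5th): C
Major 6th (6th): D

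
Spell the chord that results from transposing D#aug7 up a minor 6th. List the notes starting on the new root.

B D# F## A

A minor 6th up from D# is B, so the new chord is B augmented seventh.
Root: B
Major 3rd (3rd): D#
Augmented 5th (5th): F##
Minor 7th (7th): A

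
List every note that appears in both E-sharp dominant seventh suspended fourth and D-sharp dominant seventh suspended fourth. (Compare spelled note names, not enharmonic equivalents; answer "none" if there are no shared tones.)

A-sharp – D-sharp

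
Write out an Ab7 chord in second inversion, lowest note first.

Ab7 = Ab–C–Eb–Gb; second inversion → fifth (Eb) lowest.

Eb – Gb – Ab – C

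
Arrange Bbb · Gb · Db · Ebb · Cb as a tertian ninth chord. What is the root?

Cb

Arranged so that each adjacent pair is a third by letter name: Cb – Ebb – Gb – Bbb – Db.
The bottom of that stack, Cb, is the root (this is Cb minor ninth).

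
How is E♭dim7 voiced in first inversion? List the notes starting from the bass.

G♭, B𝄫, D𝄫, E♭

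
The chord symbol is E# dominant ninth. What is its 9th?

F##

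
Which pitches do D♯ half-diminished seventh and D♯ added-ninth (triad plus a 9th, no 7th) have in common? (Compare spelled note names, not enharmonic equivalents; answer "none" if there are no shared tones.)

D♯ half-diminished seventh = D-sharp, F-sharp, A, C-sharp.
D♯ added-ninth = D-sharp, F-double-sharp, A-sharp, E-sharp.
Shared: D-sharp.

D-sharp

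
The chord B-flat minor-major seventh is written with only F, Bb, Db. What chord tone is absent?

A

B-flat minor-major seventh = Bb, Db, F, A. The voicing lacks the 7th (major 7th), A.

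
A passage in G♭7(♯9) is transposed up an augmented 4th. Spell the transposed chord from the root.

Transposed root: Gb → C (augmented 4th up). So we spell C dominant seventh sharp nine:
root → C
3rd (major 3rd) → E
5th (perfect 5th) → G
7th (minor 7th) → Bb
9th (augmented 9th) → D#

C  E  G  Bb  D#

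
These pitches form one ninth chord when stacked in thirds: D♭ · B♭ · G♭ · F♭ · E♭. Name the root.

E♭

Stacking in thirds gives E♭ – G♭ – B♭ – D♭ – F♭, so E♭ is the root — E♭ minor seventh flat nine.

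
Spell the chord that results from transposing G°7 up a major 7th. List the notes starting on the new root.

G up a major 7th → F#. New chord: F# diminished seventh.
- root: F#
- minor 3rd: A
- diminished 5th: C
- diminished 7th: Eb

F# A C Eb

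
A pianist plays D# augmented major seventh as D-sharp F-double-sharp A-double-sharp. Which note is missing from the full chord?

The full D# augmented major seventh chord is D-sharp, F-double-sharp, A-double-sharp, C-double-sharp.
Comparing with the voicing, the major 7th (7th) — C-double-sharp — is absent.

C-double-sharp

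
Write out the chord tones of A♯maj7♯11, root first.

A#  C##  E#  G##  D##

A♯maj7♯11 is a major seventh sharp eleven built on A#.
A# — root
C## — major 3rd
E# — perfect 5th
G## — major 7th
D## — augmented 11th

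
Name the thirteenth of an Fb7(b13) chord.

Root of Fb7(b13) = Fb. The 13th is a minor 13th: Fb up a minor 13th → Dbb.

Dbb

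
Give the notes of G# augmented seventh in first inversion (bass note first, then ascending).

In root position, G# augmented seventh is G-sharp–B-sharp–D-double-sharp–F-sharp.
First inversion puts the third (B-sharp) in the bass.

B-sharp  D-double-sharp  F-sharp  G-sharp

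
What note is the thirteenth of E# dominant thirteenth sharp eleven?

C-double-sharp

E# dominant thirteenth sharp eleven is built on E-sharp; its 13th is a major 13th above the root.
A sixth above E uses the letter C, and the major 13th above E-sharp is C-double-sharp.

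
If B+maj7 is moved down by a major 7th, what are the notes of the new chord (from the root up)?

B down a major 7th → C. New chord: C augmented major seventh.
Root: C
Major 3rd (3rd): E
Augmented 5th (5th): G#
Major 7th (7th): B

C, E, G#, B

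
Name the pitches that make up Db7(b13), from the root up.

D♭  F  A♭  C♭  B𝄫

Root D♭, quality dominant seventh flat thirteen:
root → D♭
3rd (major 3rd) → F
5th (perfect 5th) → A♭
7th (minor 7th) → C♭
13th (minor 13th) → B𝄫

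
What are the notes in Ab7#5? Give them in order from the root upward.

Ab, C, E, Gb

Root Ab, quality augmented seventh:
Root: Ab
Major 3rd (3rd): C
Augmented 5th (5th): E
Minor 7th (7th): Gb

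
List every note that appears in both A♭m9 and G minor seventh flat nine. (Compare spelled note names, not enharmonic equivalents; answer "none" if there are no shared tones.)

A♭  B♭

A♭m9: A♭ C♭ E♭ G♭ B♭
G minor seventh flat nine: G B♭ D F A♭
Common to both → A♭, B♭.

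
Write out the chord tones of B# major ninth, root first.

B♯  D𝄪  F𝄪  A𝄪  C𝄪

B# major ninth: major ninth on B♯.
root → B♯
3rd (major 3rd) → D𝄪
5th (perfect 5th) → F𝄪
7th (major 7th) → A𝄪
9th (major 9th) → C𝄪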